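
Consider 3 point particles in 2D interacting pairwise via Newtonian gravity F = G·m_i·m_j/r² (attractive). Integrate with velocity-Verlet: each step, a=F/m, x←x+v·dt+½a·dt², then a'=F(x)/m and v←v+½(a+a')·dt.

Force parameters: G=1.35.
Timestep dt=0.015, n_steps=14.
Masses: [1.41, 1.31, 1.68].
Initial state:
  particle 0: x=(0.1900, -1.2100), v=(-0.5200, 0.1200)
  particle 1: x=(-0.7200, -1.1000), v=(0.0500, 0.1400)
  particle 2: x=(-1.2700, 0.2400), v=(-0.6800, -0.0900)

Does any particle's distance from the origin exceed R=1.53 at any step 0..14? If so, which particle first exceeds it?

step 0: x0=(0.1900, -1.2100) x1=(-0.7200, -1.1000) x2=(-1.2700, 0.2400)
step 1: x0=(0.1819, -1.2081) x1=(-0.7190, -1.0978) x2=(-1.2801, 0.2385)
step 2: x0=(0.1733, -1.2061) x1=(-0.7177, -1.0955) x2=(-1.2901, 0.2368)
step 3: x0=(0.1641, -1.2040) x1=(-0.7159, -1.0930) x2=(-1.2999, 0.2348)
step 4: x0=(0.1543, -1.2016) x1=(-0.7136, -1.0903) x2=(-1.3096, 0.2326)
step 5: x0=(0.1438, -1.1992) x1=(-0.7109, -1.0875) x2=(-1.3192, 0.2302)
step 6: x0=(0.1328, -1.1966) x1=(-0.7077, -1.0846) x2=(-1.3286, 0.2275)
step 7: x0=(0.1212, -1.1938) x1=(-0.7040, -1.0815) x2=(-1.3378, 0.2245)
step 8: x0=(0.1088, -1.1909) x1=(-0.6999, -1.0783) x2=(-1.3469, 0.2214)
step 9: x0=(0.0958, -1.1878) x1=(-0.6952, -1.0749) x2=(-1.3558, 0.2179)
step 10: x0=(0.0821, -1.1845) x1=(-0.6899, -1.0714) x2=(-1.3645, 0.2143)
step 11: x0=(0.0677, -1.1810) x1=(-0.6841, -1.0678) x2=(-1.3731, 0.2104)
step 12: x0=(0.0525, -1.1774) x1=(-0.6776, -1.0642) x2=(-1.3815, 0.2062)
step 13: x0=(0.0364, -1.1735) x1=(-0.6705, -1.0604) x2=(-1.3898, 0.2019)
step 14: x0=(0.0195, -1.1694) x1=(-0.6627, -1.0565) x2=(-1.3979, 0.1972)

no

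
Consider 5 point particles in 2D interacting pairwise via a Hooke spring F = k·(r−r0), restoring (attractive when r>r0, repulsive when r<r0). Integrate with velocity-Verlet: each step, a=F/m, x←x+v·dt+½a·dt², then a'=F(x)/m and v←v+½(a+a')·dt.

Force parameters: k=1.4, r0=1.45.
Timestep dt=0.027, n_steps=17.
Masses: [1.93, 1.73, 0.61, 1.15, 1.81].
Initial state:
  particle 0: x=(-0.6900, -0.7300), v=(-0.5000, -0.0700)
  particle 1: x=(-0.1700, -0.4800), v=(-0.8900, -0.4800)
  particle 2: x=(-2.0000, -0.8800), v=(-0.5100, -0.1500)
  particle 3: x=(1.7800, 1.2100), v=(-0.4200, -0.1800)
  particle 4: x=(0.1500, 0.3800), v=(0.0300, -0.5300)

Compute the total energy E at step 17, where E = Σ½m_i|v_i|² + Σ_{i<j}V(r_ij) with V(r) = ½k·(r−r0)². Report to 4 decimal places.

11.9743

step 0: x0=(-0.6900, -0.7300) x1=(-0.1700, -0.4800) x2=(-2.0000, -0.8800) x3=(1.7800, 1.2100) x4=(0.1500, 0.3800)
step 1: x0=(-0.7033, -0.7317) x1=(-0.1937, -0.4928) x2=(-2.0107, -0.8824) x3=(1.7664, 1.2037) x4=(0.1507, 0.3657)
step 2: x0=(-0.7163, -0.7331) x1=(-0.2168, -0.5053) x2=(-2.0152, -0.8815) x3=(1.7484, 1.1943) x4=(0.1512, 0.3516)
step 3: x0=(-0.7290, -0.7342) x1=(-0.2393, -0.5174) x2=(-2.0136, -0.8773) x3=(1.7259, 1.1821) x4=(0.1516, 0.3375)
step 4: x0=(-0.7414, -0.7349) x1=(-0.2610, -0.5292) x2=(-2.0061, -0.8699) x3=(1.6991, 1.1669) x4=(0.1517, 0.3236)
step 5: x0=(-0.7534, -0.7353) x1=(-0.2821, -0.5407) x2=(-1.9928, -0.8593) x3=(1.6679, 1.1488) x4=(0.1516, 0.3097)
step 6: x0=(-0.7652, -0.7354) x1=(-0.3024, -0.5518) x2=(-1.9739, -0.8457) x3=(1.6325, 1.1279) x4=(0.1513, 0.2959)
step 7: x0=(-0.7767, -0.7351) x1=(-0.3221, -0.5625) x2=(-1.9496, -0.8292) x3=(1.5929, 1.1043) x4=(0.1509, 0.2822)
step 8: x0=(-0.7879, -0.7346) x1=(-0.3409, -0.5729) x2=(-1.9203, -0.8099) x3=(1.5494, 1.0780) x4=(0.1502, 0.2686)
step 9: x0=(-0.7988, -0.7338) x1=(-0.3590, -0.5829) x2=(-1.8863, -0.7879) x3=(1.5020, 1.0491) x4=(0.1493, 0.2551)
step 10: x0=(-0.8094, -0.7327) x1=(-0.3763, -0.5926) x2=(-1.8479, -0.7633) x3=(1.4510, 1.0177) x4=(0.1482, 0.2416)
step 11: x0=(-0.8197, -0.7313) x1=(-0.3927, -0.6019) x2=(-1.8057, -0.7363) x3=(1.3964, 0.9840) x4=(0.1470, 0.2282)
step 12: x0=(-0.8298, -0.7296) x1=(-0.4083, -0.6109) x2=(-1.7599, -0.7071) x3=(1.3386, 0.9481) x4=(0.1456, 0.2149)
step 13: x0=(-0.8396, -0.7278) x1=(-0.4230, -0.6197) x2=(-1.7112, -0.6757) x3=(1.2777, 0.9102) x4=(0.1439, 0.2017)
step 14: x0=(-0.8491, -0.7257) x1=(-0.4368, -0.6282) x2=(-1.6599, -0.6424) x3=(1.2140, 0.8703) x4=(0.1421, 0.1885)
step 15: x0=(-0.8584, -0.7234) x1=(-0.4497, -0.6364) x2=(-1.6065, -0.6072) x3=(1.1476, 0.8286) x4=(0.1402, 0.1754)
step 16: x0=(-0.8675, -0.7210) x1=(-0.4617, -0.6444) x2=(-1.5517, -0.5702) x3=(1.0789, 0.7854) x4=(0.1380, 0.1623)
step 17: x0=(-0.8763, -0.7185) x1=(-0.4727, -0.6523) x2=(-1.4958, -0.5314) x3=(1.0081, 0.7408) x4=(0.1357, 0.1493)
step 0 velocities: v0=(-0.5000, -0.0700) v1=(-0.8900, -0.4800) v2=(-0.5100, -0.1500) v3=(-0.4200, -0.1800) v4=(0.0300, -0.5300)
step 0: KE=1.5917, PE=10.3911, E=11.9829
step 17 velocities: v0=(-0.3232, 0.0935) v1=(-0.3916, -0.2906) v2=(2.0800, 1.4664) v3=(-2.6553, -1.6749) v4=(-0.0876, -0.4803)
step 17: KE=8.1732, PE=3.8010, E=11.9743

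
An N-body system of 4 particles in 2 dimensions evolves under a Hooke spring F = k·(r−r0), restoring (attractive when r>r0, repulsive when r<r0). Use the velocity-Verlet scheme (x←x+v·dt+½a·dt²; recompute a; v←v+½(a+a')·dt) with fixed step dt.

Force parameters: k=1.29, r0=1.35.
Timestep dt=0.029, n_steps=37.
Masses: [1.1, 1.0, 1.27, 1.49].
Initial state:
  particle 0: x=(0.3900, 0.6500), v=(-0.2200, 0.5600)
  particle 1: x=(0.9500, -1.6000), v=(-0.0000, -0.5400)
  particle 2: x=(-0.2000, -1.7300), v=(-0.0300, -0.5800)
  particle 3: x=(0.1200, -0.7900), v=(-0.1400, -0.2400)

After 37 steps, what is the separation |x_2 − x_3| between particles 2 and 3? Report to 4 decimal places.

step 0: x0=(0.3900, 0.6500) x1=(0.9500, -1.6000) x2=(-0.2000, -1.7300) x3=(0.1200, -0.7900)
step 1: x0=(0.3836, 0.6652) x1=(0.9501, -1.6152) x2=(-0.2009, -1.7465) x3=(0.1159, -0.7967)
step 2: x0=(0.3771, 0.6782) x1=(0.9502, -1.6295) x2=(-0.2018, -1.7624) x3=(0.1119, -0.8031)
step 3: x0=(0.3706, 0.6890) x1=(0.9504, -1.6428) x2=(-0.2027, -1.7776) x3=(0.1078, -0.8089)
step 4: x0=(0.3641, 0.6975) x1=(0.9507, -1.6551) x2=(-0.2037, -1.7921) x3=(0.1038, -0.8144)
step 5: x0=(0.3575, 0.7036) x1=(0.9510, -1.6663) x2=(-0.2047, -1.8059) x3=(0.0998, -0.8194)
step 6: x0=(0.3509, 0.7072) x1=(0.9513, -1.6765) x2=(-0.2057, -1.8190) x3=(0.0958, -0.8240)
step 7: x0=(0.3443, 0.7085) x1=(0.9516, -1.6856) x2=(-0.2066, -1.8313) x3=(0.0918, -0.8281)
step 8: x0=(0.3376, 0.7072) x1=(0.9520, -1.6937) x2=(-0.2076, -1.8428) x3=(0.0878, -0.8318)
step 9: x0=(0.3309, 0.7035) x1=(0.9523, -1.7006) x2=(-0.2086, -1.8535) x3=(0.0838, -0.8351)
step 10: x0=(0.3242, 0.6973) x1=(0.9526, -1.7063) x2=(-0.2096, -1.8635) x3=(0.0799, -0.8379)
step 11: x0=(0.3175, 0.6885) x1=(0.9529, -1.7110) x2=(-0.2106, -1.8726) x3=(0.0760, -0.8404)
step 12: x0=(0.3108, 0.6773) x1=(0.9532, -1.7145) x2=(-0.2116, -1.8809) x3=(0.0721, -0.8425)
step 13: x0=(0.3041, 0.6636) x1=(0.9534, -1.7169) x2=(-0.2125, -1.8885) x3=(0.0682, -0.8441)
step 14: x0=(0.2975, 0.6475) x1=(0.9535, -1.7182) x2=(-0.2135, -1.8952) x3=(0.0643, -0.8454)
step 15: x0=(0.2908, 0.6289) x1=(0.9536, -1.7184) x2=(-0.2145, -1.9011) x3=(0.0604, -0.8464)
step 16: x0=(0.2842, 0.6080) x1=(0.9536, -1.7175) x2=(-0.2154, -1.9062) x3=(0.0566, -0.8470)
step 17: x0=(0.2777, 0.5847) x1=(0.9536, -1.7156) x2=(-0.2163, -1.9105) x3=(0.0528, -0.8473)
step 18: x0=(0.2711, 0.5593) x1=(0.9535, -1.7125) x2=(-0.2173, -1.9141) x3=(0.0489, -0.8473)
step 19: x0=(0.2647, 0.5316) x1=(0.9533, -1.7085) x2=(-0.2182, -1.9169) x3=(0.0451, -0.8470)
step 20: x0=(0.2583, 0.5019) x1=(0.9531, -1.7035) x2=(-0.2191, -1.9190) x3=(0.0412, -0.8464)
step 21: x0=(0.2519, 0.4701) x1=(0.9528, -1.6975) x2=(-0.2200, -1.9204) x3=(0.0374, -0.8457)
step 22: x0=(0.2457, 0.4365) x1=(0.9524, -1.6906) x2=(-0.2210, -1.9211) x3=(0.0335, -0.8447)
step 23: x0=(0.2395, 0.4010) x1=(0.9520, -1.6829) x2=(-0.2219, -1.9211) x3=(0.0297, -0.8435)
step 24: x0=(0.2334, 0.3639) x1=(0.9515, -1.6743) x2=(-0.2228, -1.9205) x3=(0.0258, -0.8422)
step 25: x0=(0.2274, 0.3252) x1=(0.9510, -1.6649) x2=(-0.2237, -1.9193) x3=(0.0218, -0.8407)
step 26: x0=(0.2215, 0.2850) x1=(0.9504, -1.6548) x2=(-0.2247, -1.9176) x3=(0.0178, -0.8391)
step 27: x0=(0.2158, 0.2435) x1=(0.9498, -1.6440) x2=(-0.2256, -1.9154) x3=(0.0138, -0.8375)
step 28: x0=(0.2101, 0.2008) x1=(0.9491, -1.6325) x2=(-0.2266, -1.9126) x3=(0.0097, -0.8357)
step 29: x0=(0.2046, 0.1570) x1=(0.9485, -1.6205) x2=(-0.2276, -1.9095) x3=(0.0056, -0.8340)
step 30: x0=(0.1992, 0.1123) x1=(0.9479, -1.6079) x2=(-0.2287, -1.9059) x3=(0.0013, -0.8323)
step 31: x0=(0.1940, 0.0668) x1=(0.9473, -1.5949) x2=(-0.2297, -1.9019) x3=(-0.0030, -0.8306)
step 32: x0=(0.1888, 0.0206) x1=(0.9467, -1.5815) x2=(-0.2308, -1.8977) x3=(-0.0074, -0.8290)
step 33: x0=(0.1839, -0.0261) x1=(0.9462, -1.5676) x2=(-0.2320, -1.8932) x3=(-0.0119, -0.8275)
step 34: x0=(0.1791, -0.0731) x1=(0.9458, -1.5535) x2=(-0.2331, -1.8885) x3=(-0.0166, -0.8261)
step 35: x0=(0.1745, -0.1203) x1=(0.9454, -1.5392) x2=(-0.2344, -1.8836) x3=(-0.0214, -0.8248)
step 36: x0=(0.1701, -0.1677) x1=(0.9452, -1.5246) x2=(-0.2357, -1.8785) x3=(-0.0264, -0.8238)
step 37: x0=(0.1658, -0.2150) x1=(0.9451, -1.5099) x2=(-0.2370, -1.8734) x3=(-0.0316, -0.8229)

1.0704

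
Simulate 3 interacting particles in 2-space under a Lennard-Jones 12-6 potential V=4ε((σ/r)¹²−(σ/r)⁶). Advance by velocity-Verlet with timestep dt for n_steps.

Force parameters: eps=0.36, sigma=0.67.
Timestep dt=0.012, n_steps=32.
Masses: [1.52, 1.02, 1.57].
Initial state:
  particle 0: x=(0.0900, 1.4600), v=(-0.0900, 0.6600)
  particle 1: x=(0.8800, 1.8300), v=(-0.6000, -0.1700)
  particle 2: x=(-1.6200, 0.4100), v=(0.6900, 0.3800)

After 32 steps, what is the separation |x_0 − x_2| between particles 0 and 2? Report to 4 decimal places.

step 0: x0=(0.0900, 1.4600) x1=(0.8800, 1.8300) x2=(-1.6200, 0.4100)
step 1: x0=(0.0890, 1.4679) x1=(0.8727, 1.8279) x2=(-1.6117, 0.4146)
step 2: x0=(0.0880, 1.4759) x1=(0.8653, 1.8258) x2=(-1.6034, 0.4191)
step 3: x0=(0.0872, 1.4840) x1=(0.8577, 1.8236) x2=(-1.5952, 0.4237)
step 4: x0=(0.0865, 1.4921) x1=(0.8499, 1.8213) x2=(-1.5869, 0.4282)
step 5: x0=(0.0859, 1.5002) x1=(0.8420, 1.8189) x2=(-1.5786, 0.4328)
step 6: x0=(0.0855, 1.5084) x1=(0.8339, 1.8165) x2=(-1.5703, 0.4374)
step 7: x0=(0.0851, 1.5166) x1=(0.8256, 1.8140) x2=(-1.5620, 0.4419)
step 8: x0=(0.0848, 1.5249) x1=(0.8172, 1.8114) x2=(-1.5537, 0.4465)
step 9: x0=(0.0846, 1.5332) x1=(0.8087, 1.8088) x2=(-1.5455, 0.4511)
step 10: x0=(0.0845, 1.5415) x1=(0.8001, 1.8061) x2=(-1.5372, 0.4556)
step 11: x0=(0.0844, 1.5499) x1=(0.7914, 1.8035) x2=(-1.5289, 0.4602)
step 12: x0=(0.0843, 1.5582) x1=(0.7827, 1.8008) x2=(-1.5206, 0.4647)
step 13: x0=(0.0842, 1.5665) x1=(0.7741, 1.7981) x2=(-1.5123, 0.4693)
step 14: x0=(0.0839, 1.5748) x1=(0.7657, 1.7956) x2=(-1.5040, 0.4739)
step 15: x0=(0.0833, 1.5830) x1=(0.7577, 1.7931) x2=(-1.4957, 0.4784)
step 16: x0=(0.0824, 1.5910) x1=(0.7502, 1.7908) x2=(-1.4874, 0.4830)
step 17: x0=(0.0810, 1.5990) x1=(0.7435, 1.7888) x2=(-1.4792, 0.4876)
step 18: x0=(0.0789, 1.6067) x1=(0.7378, 1.7870) x2=(-1.4709, 0.4921)
step 19: x0=(0.0760, 1.6142) x1=(0.7333, 1.7856) x2=(-1.4626, 0.4967)
step 20: x0=(0.0722, 1.6215) x1=(0.7301, 1.7845) x2=(-1.4543, 0.5013)
step 21: x0=(0.0675, 1.6285) x1=(0.7283, 1.7838) x2=(-1.4460, 0.5058)
step 22: x0=(0.0618, 1.6353) x1=(0.7279, 1.7833) x2=(-1.4377, 0.5104)
step 23: x0=(0.0553, 1.6420) x1=(0.7288, 1.7832) x2=(-1.4294, 0.5150)
step 24: x0=(0.0481, 1.6485) x1=(0.7307, 1.7833) x2=(-1.4211, 0.5196)
step 25: x0=(0.0404, 1.6548) x1=(0.7334, 1.7835) x2=(-1.4128, 0.5241)
step 26: x0=(0.0323, 1.6611) x1=(0.7367, 1.7839) x2=(-1.4045, 0.5287)
step 27: x0=(0.0238, 1.6674) x1=(0.7404, 1.7843) x2=(-1.3962, 0.5333)
step 28: x0=(0.0153, 1.6736) x1=(0.7444, 1.7847) x2=(-1.3879, 0.5378)
step 29: x0=(0.0066, 1.6798) x1=(0.7484, 1.7852) x2=(-1.3796, 0.5424)
step 30: x0=(-0.0021, 1.6861) x1=(0.7525, 1.7857) x2=(-1.3713, 0.5470)
step 31: x0=(-0.0107, 1.6923) x1=(0.7565, 1.7862) x2=(-1.3630, 0.5516)
step 32: x0=(-0.0193, 1.6985) x1=(0.7604, 1.7866) x2=(-1.3547, 0.5561)

1.7574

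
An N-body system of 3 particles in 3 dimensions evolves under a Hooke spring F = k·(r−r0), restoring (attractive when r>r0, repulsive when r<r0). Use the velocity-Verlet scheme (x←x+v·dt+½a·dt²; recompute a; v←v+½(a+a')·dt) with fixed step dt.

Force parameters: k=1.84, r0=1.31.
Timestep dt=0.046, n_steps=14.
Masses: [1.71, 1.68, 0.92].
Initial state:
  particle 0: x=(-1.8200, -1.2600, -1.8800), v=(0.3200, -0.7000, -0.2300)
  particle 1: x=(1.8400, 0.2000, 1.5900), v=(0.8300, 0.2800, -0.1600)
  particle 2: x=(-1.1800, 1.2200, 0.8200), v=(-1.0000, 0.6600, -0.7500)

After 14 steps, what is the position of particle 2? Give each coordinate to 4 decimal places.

(-1.1251, 0.7520, -0.0565)

step 0: x0=(-1.8200, -1.2600, -1.8800) x1=(1.8400, 0.2000, 1.5900) x2=(-1.1800, 1.2200, 0.8200)
step 1: x0=(-1.8017, -1.2891, -1.8856) x1=(1.8729, 0.2123, 1.5791) x2=(-1.2230, 1.2457, 0.7828)
step 2: x0=(-1.7762, -1.3119, -1.8814) x1=(1.8950, 0.2235, 1.5610) x2=(-1.2597, 1.2617, 0.7403)
step 3: x0=(-1.7437, -1.3283, -1.8674) x1=(1.9062, 0.2335, 1.5358) x2=(-1.2895, 1.2680, 0.6928)
step 4: x0=(-1.7043, -1.3383, -1.8438) x1=(1.9065, 0.2422, 1.5034) x2=(-1.3121, 1.2645, 0.6405)
step 5: x0=(-1.6582, -1.3417, -1.8110) x1=(1.8959, 0.2497, 1.4640) x2=(-1.3273, 1.2512, 0.5838)
step 6: x0=(-1.6056, -1.3388, -1.7692) x1=(1.8745, 0.2559, 1.4177) x2=(-1.3349, 1.2284, 0.5230)
step 7: x0=(-1.5468, -1.3295, -1.7188) x1=(1.8425, 0.2608, 1.3646) x2=(-1.3347, 1.1963, 0.4586)
step 8: x0=(-1.4821, -1.3141, -1.6602) x1=(1.8002, 0.2644, 1.3051) x2=(-1.3267, 1.1553, 0.3909)
step 9: x0=(-1.4118, -1.2928, -1.5940) x1=(1.7480, 0.2665, 1.2393) x2=(-1.3111, 1.1057, 0.3205)
step 10: x0=(-1.3362, -1.2658, -1.5208) x1=(1.6863, 0.2673, 1.1675) x2=(-1.2878, 1.0482, 0.2477)
step 11: x0=(-1.2558, -1.2335, -1.4410) x1=(1.6157, 0.2667, 1.0901) x2=(-1.2573, 0.9833, 0.1732)
step 12: x0=(-1.1709, -1.1962, -1.3554) x1=(1.5367, 0.2646, 1.0075) x2=(-1.2197, 0.9118, 0.0973)
step 13: x0=(-1.0820, -1.1544, -1.2646) x1=(1.4500, 0.2612, 0.9201) x2=(-1.1755, 0.8344, 0.0206)
step 14: x0=(-0.9895, -1.1085, -1.1694) x1=(1.3562, 0.2564, 0.8284) x2=(-1.1251, 0.7520, -0.0565)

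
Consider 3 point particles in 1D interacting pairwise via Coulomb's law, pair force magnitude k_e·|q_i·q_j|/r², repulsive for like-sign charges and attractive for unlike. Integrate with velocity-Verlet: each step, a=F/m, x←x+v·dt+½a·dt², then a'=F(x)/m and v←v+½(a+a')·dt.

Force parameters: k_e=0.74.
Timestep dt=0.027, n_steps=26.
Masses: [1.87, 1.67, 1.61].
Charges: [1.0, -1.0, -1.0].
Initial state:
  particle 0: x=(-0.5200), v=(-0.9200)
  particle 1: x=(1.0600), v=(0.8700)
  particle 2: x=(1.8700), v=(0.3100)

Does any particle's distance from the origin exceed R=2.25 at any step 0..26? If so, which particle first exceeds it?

yes, particle 2

step 0: x0=(-0.5200) x1=(1.0600) x2=(1.8700)
step 1: x0=(-0.5448) x1=(1.0832) x2=(1.8786)
step 2: x0=(-0.5694) x1=(1.1057) x2=(1.8877)
step 3: x0=(-0.5938) x1=(1.1276) x2=(1.8972)
step 4: x0=(-0.6181) x1=(1.1489) x2=(1.9073)
step 5: x0=(-0.6423) x1=(1.1695) x2=(1.9179)
step 6: x0=(-0.6663) x1=(1.1894) x2=(1.9291)
step 7: x0=(-0.6902) x1=(1.2086) x2=(1.9408)
step 8: x0=(-0.7140) x1=(1.2271) x2=(1.9531)
step 9: x0=(-0.7377) x1=(1.2450) x2=(1.9659)
step 10: x0=(-0.7612) x1=(1.2621) x2=(1.9794)
step 11: x0=(-0.7847) x1=(1.2785) x2=(1.9935)
step 12: x0=(-0.8080) x1=(1.2942) x2=(2.0082)
step 13: x0=(-0.8313) x1=(1.3092) x2=(2.0235)
step 14: x0=(-0.8544) x1=(1.3235) x2=(2.0394)
step 15: x0=(-0.8775) x1=(1.3371) x2=(2.0560)
step 16: x0=(-0.9004) x1=(1.3501) x2=(2.0731)
step 17: x0=(-0.9233) x1=(1.3623) x2=(2.0909)
step 18: x0=(-0.9461) x1=(1.3739) x2=(2.1092)
step 19: x0=(-0.9687) x1=(1.3848) x2=(2.1281)
step 20: x0=(-0.9914) x1=(1.3950) x2=(2.1476)
step 21: x0=(-1.0139) x1=(1.4047) x2=(2.1677)
step 22: x0=(-1.0363) x1=(1.4137) x2=(2.1883)
step 23: x0=(-1.0587) x1=(1.4221) x2=(2.2094)
step 24: x0=(-1.0810) x1=(1.4300) x2=(2.2311)
step 25: x0=(-1.1033) x1=(1.4373) x2=(2.2532)
step 26: x0=(-1.1254) x1=(1.4441) x2=(2.2758)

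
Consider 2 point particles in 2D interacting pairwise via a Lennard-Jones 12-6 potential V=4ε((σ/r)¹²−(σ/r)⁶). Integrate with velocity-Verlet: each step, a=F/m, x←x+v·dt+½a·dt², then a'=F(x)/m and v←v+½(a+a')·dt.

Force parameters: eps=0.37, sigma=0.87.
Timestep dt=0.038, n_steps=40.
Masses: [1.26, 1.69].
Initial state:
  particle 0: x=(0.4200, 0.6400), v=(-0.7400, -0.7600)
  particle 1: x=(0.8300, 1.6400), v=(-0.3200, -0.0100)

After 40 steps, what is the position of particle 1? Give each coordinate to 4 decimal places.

(0.2133, 1.3271)

step 0: x0=(0.4200, 0.6400) x1=(0.8300, 1.6400)
step 1: x0=(0.3921, 0.6117) x1=(0.8177, 1.6392)
step 2: x0=(0.3646, 0.5844) x1=(0.8050, 1.6377)
step 3: x0=(0.3376, 0.5581) x1=(0.7921, 1.6354)
step 4: x0=(0.3109, 0.5326) x1=(0.7788, 1.6324)
step 5: x0=(0.2846, 0.5081) x1=(0.7653, 1.6288)
step 6: x0=(0.2586, 0.4842) x1=(0.7516, 1.6247)
step 7: x0=(0.2329, 0.4610) x1=(0.7376, 1.6200)
step 8: x0=(0.2074, 0.4385) x1=(0.7235, 1.6149)
step 9: x0=(0.1822, 0.4165) x1=(0.7092, 1.6094)
step 10: x0=(0.1572, 0.3950) x1=(0.6946, 1.6035)
step 11: x0=(0.1325, 0.3740) x1=(0.6800, 1.5973)
step 12: x0=(0.1079, 0.3535) x1=(0.6652, 1.5907)
step 13: x0=(0.0836, 0.3333) x1=(0.6502, 1.5838)
step 14: x0=(0.0594, 0.3136) x1=(0.6351, 1.5766)
step 15: x0=(0.0353, 0.2942) x1=(0.6199, 1.5692)
step 16: x0=(0.0114, 0.2751) x1=(0.6046, 1.5615)
step 17: x0=(-0.0123, 0.2563) x1=(0.5892, 1.5535)
step 18: x0=(-0.0359, 0.2379) x1=(0.5737, 1.5454)
step 19: x0=(-0.0594, 0.2197) x1=(0.5580, 1.5371)
step 20: x0=(-0.0828, 0.2017) x1=(0.5423, 1.5285)
step 21: x0=(-0.1060, 0.1841) x1=(0.5265, 1.5198)
step 22: x0=(-0.1291, 0.1666) x1=(0.5106, 1.5109)
step 23: x0=(-0.1521, 0.1494) x1=(0.4947, 1.5018)
step 24: x0=(-0.1750, 0.1324) x1=(0.4786, 1.4925)
step 25: x0=(-0.1979, 0.1156) x1=(0.4625, 1.4832)
step 26: x0=(-0.2206, 0.0990) x1=(0.4463, 1.4736)
step 27: x0=(-0.2432, 0.0826) x1=(0.4301, 1.4639)
step 28: x0=(-0.2657, 0.0664) x1=(0.4138, 1.4541)
step 29: x0=(-0.2882, 0.0504) x1=(0.3974, 1.4442)
step 30: x0=(-0.3106, 0.0345) x1=(0.3809, 1.4341)
step 31: x0=(-0.3328, 0.0188) x1=(0.3644, 1.4239)
step 32: x0=(-0.3550, 0.0033) x1=(0.3478, 1.4136)
step 33: x0=(-0.3772, -0.0121) x1=(0.3312, 1.4031)
step 34: x0=(-0.3992, -0.0274) x1=(0.3145, 1.3926)
step 35: x0=(-0.4212, -0.0425) x1=(0.2978, 1.3819)
step 36: x0=(-0.4431, -0.0574) x1=(0.2810, 1.3712)
step 37: x0=(-0.4650, -0.0723) x1=(0.2642, 1.3603)
step 38: x0=(-0.4867, -0.0869) x1=(0.2473, 1.3493)
step 39: x0=(-0.5084, -0.1015) x1=(0.2303, 1.3383)
step 40: x0=(-0.5301, -0.1159) x1=(0.2133, 1.3271)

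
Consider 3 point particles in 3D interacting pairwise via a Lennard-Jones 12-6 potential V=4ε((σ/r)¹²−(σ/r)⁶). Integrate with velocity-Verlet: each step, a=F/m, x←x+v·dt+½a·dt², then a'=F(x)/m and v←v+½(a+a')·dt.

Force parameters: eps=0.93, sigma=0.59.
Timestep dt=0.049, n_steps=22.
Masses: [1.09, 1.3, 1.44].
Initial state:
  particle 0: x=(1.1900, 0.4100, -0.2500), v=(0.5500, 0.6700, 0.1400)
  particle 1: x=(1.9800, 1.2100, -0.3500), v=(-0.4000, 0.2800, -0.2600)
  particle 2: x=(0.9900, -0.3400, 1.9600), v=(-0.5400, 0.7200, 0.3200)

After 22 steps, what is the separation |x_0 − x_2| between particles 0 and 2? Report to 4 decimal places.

step 0: x0=(1.1900, 0.4100, -0.2500) x1=(1.9800, 1.2100, -0.3500) x2=(0.9900, -0.3400, 1.9600)
step 1: x0=(1.2172, 0.4431, -0.2432) x1=(1.9601, 1.2235, -0.3627) x2=(0.9635, -0.3047, 1.9757)
step 2: x0=(1.2453, 0.4771, -0.2365) x1=(1.9397, 1.2363, -0.3753) x2=(0.9371, -0.2694, 1.9914)
step 3: x0=(1.2743, 0.5121, -0.2300) x1=(1.9183, 1.2481, -0.3877) x2=(0.9106, -0.2342, 2.0070)
step 4: x0=(1.3046, 0.5486, -0.2238) x1=(1.8959, 1.2588, -0.3999) x2=(0.8842, -0.1989, 2.0227)
step 5: x0=(1.3367, 0.5872, -0.2181) x1=(1.8720, 1.2676, -0.4116) x2=(0.8577, -0.1636, 2.0383)
step 6: x0=(1.3711, 0.6289, -0.2133) x1=(1.8461, 1.2739, -0.4226) x2=(0.8313, -0.1283, 2.0540)
step 7: x0=(1.4089, 0.6750, -0.2099) x1=(1.8174, 1.2765, -0.4324) x2=(0.8048, -0.0930, 2.0697)
step 8: x0=(1.4509, 0.7275, -0.2089) x1=(1.7852, 1.2738, -0.4403) x2=(0.7783, -0.0577, 2.0853)
step 9: x0=(1.4952, 0.7836, -0.2094) x1=(1.7510, 1.2679, -0.4468) x2=(0.7519, -0.0224, 2.1010)
step 10: x0=(1.5110, 0.7858, -0.1835) x1=(1.7407, 1.3073, -0.4755) x2=(0.7254, 0.0129, 2.1166)
step 11: x0=(1.5230, 0.7794, -0.1527) x1=(1.7337, 1.3539, -0.5082) x2=(0.6990, 0.0482, 2.1323)
step 12: x0=(1.5373, 0.7791, -0.1258) x1=(1.7247, 1.3953, -0.5377) x2=(0.6725, 0.0835, 2.1479)
step 13: x0=(1.5535, 0.7853, -0.1031) x1=(1.7141, 1.4314, -0.5636) x2=(0.6461, 0.1188, 2.1635)
step 14: x0=(1.5710, 0.7965, -0.0841) x1=(1.7024, 1.4633, -0.5866) x2=(0.6196, 0.1541, 2.1792)
step 15: x0=(1.5893, 0.8117, -0.0681) x1=(1.6901, 1.4917, -0.6069) x2=(0.5932, 0.1893, 2.1948)
step 16: x0=(1.6081, 0.8304, -0.0548) x1=(1.6773, 1.5173, -0.6250) x2=(0.5667, 0.2246, 2.2104)
step 17: x0=(1.6271, 0.8519, -0.0439) x1=(1.6643, 1.5405, -0.6411) x2=(0.5403, 0.2599, 2.2261)
step 18: x0=(1.6463, 0.8760, -0.0351) x1=(1.6512, 1.5615, -0.6553) x2=(0.5139, 0.2952, 2.2417)
step 19: x0=(1.6655, 0.9024, -0.0285) x1=(1.6380, 1.5806, -0.6678) x2=(0.4874, 0.3305, 2.2573)
step 20: x0=(1.6847, 0.9309, -0.0239) x1=(1.6250, 1.5979, -0.6786) x2=(0.4610, 0.3658, 2.2729)
step 21: x0=(1.7036, 0.9614, -0.0213) x1=(1.6121, 1.6135, -0.6877) x2=(0.4345, 0.4011, 2.2886)
step 22: x0=(1.7223, 0.9940, -0.0207) x1=(1.5994, 1.6274, -0.6951) x2=(0.4081, 0.4364, 2.3042)

2.7282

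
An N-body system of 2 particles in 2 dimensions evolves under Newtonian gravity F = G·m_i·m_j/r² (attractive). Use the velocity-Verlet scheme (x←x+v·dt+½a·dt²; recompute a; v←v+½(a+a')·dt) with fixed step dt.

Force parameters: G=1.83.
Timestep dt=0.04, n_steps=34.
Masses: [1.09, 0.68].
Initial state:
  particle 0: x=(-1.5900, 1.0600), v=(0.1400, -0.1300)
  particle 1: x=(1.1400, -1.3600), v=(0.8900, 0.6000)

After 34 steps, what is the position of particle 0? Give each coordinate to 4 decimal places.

step 0: x0=(-1.5900, 1.0600) x1=(1.1400, -1.3600)
step 1: x0=(-1.5843, 1.0548) x1=(1.1755, -1.3359)
step 2: x0=(-1.5786, 1.0494) x1=(1.2108, -1.3117)
step 3: x0=(-1.5727, 1.0440) x1=(1.2460, -1.2873)
step 4: x0=(-1.5667, 1.0384) x1=(1.2809, -1.2628)
step 5: x0=(-1.5606, 1.0328) x1=(1.3157, -1.2381)
step 6: x0=(-1.5544, 1.0271) x1=(1.3503, -1.2132)
step 7: x0=(-1.5480, 1.0213) x1=(1.3847, -1.1882)
step 8: x0=(-1.5415, 1.0153) x1=(1.4189, -1.1631)
step 9: x0=(-1.5350, 1.0094) x1=(1.4530, -1.1378)
step 10: x0=(-1.5283, 1.0033) x1=(1.4868, -1.1124)
step 11: x0=(-1.5214, 0.9971) x1=(1.5204, -1.0869)
step 12: x0=(-1.5145, 0.9909) x1=(1.5539, -1.0612)
step 13: x0=(-1.5074, 0.9846) x1=(1.5871, -1.0354)
step 14: x0=(-1.5002, 0.9781) x1=(1.6202, -1.0095)
step 15: x0=(-1.4929, 0.9717) x1=(1.6530, -0.9834)
step 16: x0=(-1.4855, 0.9651) x1=(1.6857, -0.9573)
step 17: x0=(-1.4779, 0.9585) x1=(1.7182, -0.9310)
step 18: x0=(-1.4703, 0.9518) x1=(1.7504, -0.9045)
step 19: x0=(-1.4625, 0.9450) x1=(1.7825, -0.8780)
step 20: x0=(-1.4545, 0.9381) x1=(1.8144, -0.8514)
step 21: x0=(-1.4465, 0.9312) x1=(1.8460, -0.8246)
step 22: x0=(-1.4383, 0.9242) x1=(1.8775, -0.7977)
step 23: x0=(-1.4300, 0.9172) x1=(1.9087, -0.7708)
step 24: x0=(-1.4215, 0.9101) x1=(1.9398, -0.7437)
step 25: x0=(-1.4130, 0.9029) x1=(1.9706, -0.7165)
step 26: x0=(-1.4043, 0.8956) x1=(2.0013, -0.6893)
step 27: x0=(-1.3955, 0.8883) x1=(2.0317, -0.6619)
step 28: x0=(-1.3865, 0.8810) x1=(2.0620, -0.6344)
step 29: x0=(-1.3774, 0.8736) x1=(2.0920, -0.6069)
step 30: x0=(-1.3682, 0.8661) x1=(2.1218, -0.5793)
step 31: x0=(-1.3589, 0.8586) x1=(2.1514, -0.5515)
step 32: x0=(-1.3494, 0.8510) x1=(2.1808, -0.5237)
step 33: x0=(-1.3398, 0.8434) x1=(2.2100, -0.4958)
step 34: x0=(-1.3301, 0.8357) x1=(2.2390, -0.4679)

(-1.3301, 0.8357)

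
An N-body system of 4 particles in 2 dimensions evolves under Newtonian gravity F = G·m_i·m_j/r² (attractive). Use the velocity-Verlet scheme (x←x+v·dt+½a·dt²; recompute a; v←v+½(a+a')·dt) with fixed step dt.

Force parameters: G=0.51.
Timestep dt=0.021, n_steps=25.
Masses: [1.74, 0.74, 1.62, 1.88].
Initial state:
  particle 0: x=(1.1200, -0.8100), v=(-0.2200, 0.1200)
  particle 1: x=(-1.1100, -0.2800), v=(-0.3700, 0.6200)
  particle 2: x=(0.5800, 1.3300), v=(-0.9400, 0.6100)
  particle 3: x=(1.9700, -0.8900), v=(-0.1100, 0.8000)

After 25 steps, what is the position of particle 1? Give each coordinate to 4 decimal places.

(-1.2540, 0.0533)

step 0: x0=(1.1200, -0.8100) x1=(-1.1100, -0.2800) x2=(0.5800, 1.3300) x3=(1.9700, -0.8900)
step 1: x0=(1.1156, -0.8075) x1=(-1.1177, -0.2670) x2=(0.5603, 1.3427) x3=(1.9674, -0.8732)
step 2: x0=(1.1118, -0.8049) x1=(-1.1252, -0.2539) x2=(0.5406, 1.3553) x3=(1.9642, -0.8562)
step 3: x0=(1.1085, -0.8023) x1=(-1.1326, -0.2408) x2=(0.5209, 1.3678) x3=(1.9605, -0.8392)
step 4: x0=(1.1058, -0.7996) x1=(-1.1398, -0.2278) x2=(0.5013, 1.3800) x3=(1.9561, -0.8221)
step 5: x0=(1.1035, -0.7969) x1=(-1.1468, -0.2146) x2=(0.4817, 1.3922) x3=(1.9512, -0.8050)
step 6: x0=(1.1018, -0.7941) x1=(-1.1537, -0.2015) x2=(0.4621, 1.4042) x3=(1.9457, -0.7878)
step 7: x0=(1.1007, -0.7912) x1=(-1.1604, -0.1883) x2=(0.4426, 1.4160) x3=(1.9396, -0.7705)
step 8: x0=(1.1001, -0.7883) x1=(-1.1670, -0.1751) x2=(0.4231, 1.4277) x3=(1.9328, -0.7532)
step 9: x0=(1.1001, -0.7852) x1=(-1.1734, -0.1619) x2=(0.4036, 1.4393) x3=(1.9255, -0.7359)
step 10: x0=(1.1006, -0.7821) x1=(-1.1796, -0.1487) x2=(0.3842, 1.4507) x3=(1.9176, -0.7186)
step 11: x0=(1.1017, -0.7788) x1=(-1.1857, -0.1354) x2=(0.3648, 1.4620) x3=(1.9090, -0.7013)
step 12: x0=(1.1034, -0.7753) x1=(-1.1916, -0.1221) x2=(0.3454, 1.4732) x3=(1.8998, -0.6840)
step 13: x0=(1.1057, -0.7718) x1=(-1.1973, -0.1088) x2=(0.3260, 1.4842) x3=(1.8899, -0.6668)
step 14: x0=(1.1086, -0.7681) x1=(-1.2029, -0.0955) x2=(0.3067, 1.4950) x3=(1.8794, -0.6495)
step 15: x0=(1.1122, -0.7642) x1=(-1.2084, -0.0821) x2=(0.2875, 1.5058) x3=(1.8682, -0.6323)
step 16: x0=(1.1164, -0.7601) x1=(-1.2137, -0.0687) x2=(0.2682, 1.5164) x3=(1.8563, -0.6152)
step 17: x0=(1.1213, -0.7558) x1=(-1.2188, -0.0553) x2=(0.2490, 1.5268) x3=(1.8437, -0.5982)
step 18: x0=(1.1269, -0.7513) x1=(-1.2237, -0.0418) x2=(0.2299, 1.5371) x3=(1.8303, -0.5813)
step 19: x0=(1.1333, -0.7465) x1=(-1.2285, -0.0283) x2=(0.2107, 1.5473) x3=(1.8161, -0.5645)
step 20: x0=(1.1404, -0.7414) x1=(-1.2332, -0.0148) x2=(0.1916, 1.5574) x3=(1.8012, -0.5479)
step 21: x0=(1.1483, -0.7361) x1=(-1.2377, -0.0012) x2=(0.1726, 1.5673) x3=(1.7854, -0.5314)
step 22: x0=(1.1571, -0.7303) x1=(-1.2420, 0.0123) x2=(0.1535, 1.5771) x3=(1.7687, -0.5152)
step 23: x0=(1.1668, -0.7242) x1=(-1.2461, 0.0260) x2=(0.1346, 1.5867) x3=(1.7511, -0.4993)
step 24: x0=(1.1774, -0.7177) x1=(-1.2501, 0.0396) x2=(0.1156, 1.5963) x3=(1.7325, -0.4836)
step 25: x0=(1.1891, -0.7106) x1=(-1.2540, 0.0533) x2=(0.0967, 1.6057) x3=(1.7128, -0.4684)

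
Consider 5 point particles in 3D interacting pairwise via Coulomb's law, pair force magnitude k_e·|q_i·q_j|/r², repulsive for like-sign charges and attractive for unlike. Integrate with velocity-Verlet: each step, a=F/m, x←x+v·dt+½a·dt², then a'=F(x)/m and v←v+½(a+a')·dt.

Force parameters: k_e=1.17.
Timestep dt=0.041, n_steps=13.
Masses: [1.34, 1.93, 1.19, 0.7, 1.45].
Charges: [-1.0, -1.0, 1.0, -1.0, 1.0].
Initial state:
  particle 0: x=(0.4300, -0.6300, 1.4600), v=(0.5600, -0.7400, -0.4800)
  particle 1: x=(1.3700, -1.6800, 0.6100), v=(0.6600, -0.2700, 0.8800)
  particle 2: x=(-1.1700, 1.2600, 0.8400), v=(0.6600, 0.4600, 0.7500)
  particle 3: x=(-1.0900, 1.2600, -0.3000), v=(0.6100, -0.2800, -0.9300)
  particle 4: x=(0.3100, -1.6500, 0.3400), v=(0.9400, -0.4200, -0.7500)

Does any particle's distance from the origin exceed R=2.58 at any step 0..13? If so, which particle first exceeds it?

step 0: x0=(0.4300, -0.6300, 1.4600) x1=(1.3700, -1.6800, 0.6100) x2=(-1.1700, 1.2600, 0.8400) x3=(-1.0900, 1.2600, -0.3000) x4=(0.3100, -1.6500, 0.3400)
step 1: x0=(0.4528, -0.6603, 1.4402) x1=(1.3968, -1.6912, 0.6459) x2=(-1.1428, 1.2788, 0.8702) x3=(-1.0651, 1.2486, -0.3371) x4=(0.3491, -1.6670, 0.3096)
step 2: x0=(0.4751, -0.6907, 1.4203) x1=(1.4229, -1.7026, 0.6813) x2=(-1.1154, 1.2974, 0.8993) x3=(-1.0406, 1.2373, -0.3726) x4=(0.3893, -1.6837, 0.2799)
step 3: x0=(0.4969, -0.7210, 1.4003) x1=(1.4486, -1.7142, 0.7163) x2=(-1.0878, 1.3158, 0.9274) x3=(-1.0163, 1.2262, -0.4064) x4=(0.4306, -1.7000, 0.2510)
step 4: x0=(0.5183, -0.7513, 1.3801) x1=(1.4738, -1.7262, 0.7508) x2=(-1.0599, 1.3341, 0.9547) x3=(-0.9922, 1.2153, -0.4389) x4=(0.4729, -1.7159, 0.2230)
step 5: x0=(0.5393, -0.7815, 1.3597) x1=(1.4985, -1.7384, 0.7847) x2=(-1.0319, 1.3521, 0.9813) x3=(-0.9683, 1.2046, -0.4701) x4=(0.5161, -1.7315, 0.1959)
step 6: x0=(0.5597, -0.8116, 1.3391) x1=(1.5229, -1.7509, 0.8181) x2=(-1.0037, 1.3699, 1.0071) x3=(-0.9446, 1.1942, -0.5002) x4=(0.5603, -1.7466, 0.1697)
step 7: x0=(0.5796, -0.8415, 1.3184) x1=(1.5470, -1.7637, 0.8509) x2=(-0.9754, 1.3874, 1.0322) x3=(-0.9211, 1.1840, -0.5293) x4=(0.6052, -1.7614, 0.1445)
step 8: x0=(0.5990, -0.8714, 1.2974) x1=(1.5709, -1.7768, 0.8831) x2=(-0.9468, 1.4047, 1.0568) x3=(-0.8978, 1.1740, -0.5574) x4=(0.6509, -1.7757, 0.1204)
step 9: x0=(0.6178, -0.9011, 1.2763) x1=(1.5946, -1.7903, 0.9147) x2=(-0.9182, 1.4218, 1.0808) x3=(-0.8746, 1.1643, -0.5846) x4=(0.6974, -1.7897, 0.0972)
step 10: x0=(0.6361, -0.9306, 1.2548) x1=(1.6181, -1.8041, 0.9458) x2=(-0.8894, 1.4386, 1.1042) x3=(-0.8516, 1.1548, -0.6111) x4=(0.7444, -1.8033, 0.0752)
step 11: x0=(0.6538, -0.9600, 1.2331) x1=(1.6416, -1.8183, 0.9762) x2=(-0.8604, 1.4552, 1.1272) x3=(-0.8287, 1.1455, -0.6368) x4=(0.7921, -1.8165, 0.0542)
step 12: x0=(0.6710, -0.9891, 1.2111) x1=(1.6650, -1.8329, 1.0061) x2=(-0.8313, 1.4716, 1.1496) x3=(-0.8059, 1.1366, -0.6619) x4=(0.8402, -1.8294, 0.0343)
step 13: x0=(0.6876, -1.0181, 1.1887) x1=(1.6885, -1.8478, 1.0355) x2=(-0.8021, 1.4877, 1.1717) x3=(-0.7833, 1.1278, -0.6862) x4=(0.8888, -1.8418, 0.0156)

yes, particle 1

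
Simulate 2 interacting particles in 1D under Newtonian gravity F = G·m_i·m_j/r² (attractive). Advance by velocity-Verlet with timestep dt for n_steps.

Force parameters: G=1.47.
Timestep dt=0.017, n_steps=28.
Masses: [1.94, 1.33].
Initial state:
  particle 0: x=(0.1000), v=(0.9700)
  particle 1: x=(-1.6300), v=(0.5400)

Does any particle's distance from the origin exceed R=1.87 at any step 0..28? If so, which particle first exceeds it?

no

step 0: x0=(0.1000) x1=(-1.6300)
step 1: x0=(0.1164) x1=(-1.6207)
step 2: x0=(0.1326) x1=(-1.6111)
step 3: x0=(0.1486) x1=(-1.6012)
step 4: x0=(0.1645) x1=(-1.5911)
step 5: x0=(0.1801) x1=(-1.5807)
step 6: x0=(0.1956) x1=(-1.5700)
step 7: x0=(0.2109) x1=(-1.5591)
step 8: x0=(0.2260) x1=(-1.5479)
step 9: x0=(0.2409) x1=(-1.5365)
step 10: x0=(0.2557) x1=(-1.5247)
step 11: x0=(0.2703) x1=(-1.5128)
step 12: x0=(0.2846) x1=(-1.5005)
step 13: x0=(0.2989) x1=(-1.4880)
step 14: x0=(0.3129) x1=(-1.4753)
step 15: x0=(0.3268) x1=(-1.4623)
step 16: x0=(0.3405) x1=(-1.4490)
step 17: x0=(0.3540) x1=(-1.4355)
step 18: x0=(0.3673) x1=(-1.4217)
step 19: x0=(0.3805) x1=(-1.4077)
step 20: x0=(0.3935) x1=(-1.3934)
step 21: x0=(0.4063) x1=(-1.3788)
step 22: x0=(0.4189) x1=(-1.3640)
step 23: x0=(0.4313) x1=(-1.3489)
step 24: x0=(0.4436) x1=(-1.3336)
step 25: x0=(0.4557) x1=(-1.3180)
step 26: x0=(0.4676) x1=(-1.3022)
step 27: x0=(0.4794) x1=(-1.2860)
step 28: x0=(0.4909) x1=(-1.2697)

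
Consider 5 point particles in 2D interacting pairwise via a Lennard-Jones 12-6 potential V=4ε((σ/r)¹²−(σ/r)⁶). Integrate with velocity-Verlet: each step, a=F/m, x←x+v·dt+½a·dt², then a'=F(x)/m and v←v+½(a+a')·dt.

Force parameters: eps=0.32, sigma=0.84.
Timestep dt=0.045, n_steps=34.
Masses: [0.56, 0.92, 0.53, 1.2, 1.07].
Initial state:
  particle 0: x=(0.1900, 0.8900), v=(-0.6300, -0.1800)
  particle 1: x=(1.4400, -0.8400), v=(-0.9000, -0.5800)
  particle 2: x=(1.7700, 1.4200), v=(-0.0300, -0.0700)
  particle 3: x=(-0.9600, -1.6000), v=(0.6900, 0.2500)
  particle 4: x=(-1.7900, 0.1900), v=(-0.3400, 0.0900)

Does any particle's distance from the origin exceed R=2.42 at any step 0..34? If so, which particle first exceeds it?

step 0: x0=(0.1900, 0.8900) x1=(1.4400, -0.8400) x2=(1.7700, 1.4200) x3=(-0.9600, -1.6000) x4=(-1.7900, 0.1900)
step 1: x0=(0.1618, 0.8819) x1=(1.3995, -0.8661) x2=(1.7685, 1.4168) x3=(-0.9290, -1.5887) x4=(-1.8053, 0.1940)
step 2: x0=(0.1337, 0.8738) x1=(1.3589, -0.8921) x2=(1.7668, 1.4135) x3=(-0.8979, -1.5774) x4=(-1.8205, 0.1980)
step 3: x0=(0.1058, 0.8657) x1=(1.3184, -0.9181) x2=(1.7648, 1.4101) x3=(-0.8669, -1.5661) x4=(-1.8357, 0.2020)
step 4: x0=(0.0781, 0.8577) x1=(1.2778, -0.9441) x2=(1.7627, 1.4065) x3=(-0.8358, -1.5547) x4=(-1.8508, 0.2060)
step 5: x0=(0.0505, 0.8496) x1=(1.2372, -0.9701) x2=(1.7604, 1.4030) x3=(-0.8048, -1.5433) x4=(-1.8659, 0.2099)
step 6: x0=(0.0230, 0.8414) x1=(1.1965, -0.9960) x2=(1.7579, 1.3993) x3=(-0.7737, -1.5318) x4=(-1.8809, 0.2138)
step 7: x0=(-0.0044, 0.8333) x1=(1.1557, -1.0219) x2=(1.7552, 1.3956) x3=(-0.7427, -1.5203) x4=(-1.8959, 0.2178)
step 8: x0=(-0.0318, 0.8251) x1=(1.1150, -1.0478) x2=(1.7524, 1.3918) x3=(-0.7116, -1.5087) x4=(-1.9108, 0.2217)
step 9: x0=(-0.0591, 0.8168) x1=(1.0741, -1.0736) x2=(1.7495, 1.3880) x3=(-0.6805, -1.4972) x4=(-1.9257, 0.2255)
step 10: x0=(-0.0864, 0.8086) x1=(1.0331, -1.0995) x2=(1.7465, 1.3841) x3=(-0.6493, -1.4855) x4=(-1.9404, 0.2294)
step 11: x0=(-0.1136, 0.8002) x1=(0.9920, -1.1254) x2=(1.7434, 1.3802) x3=(-0.6180, -1.4738) x4=(-1.9552, 0.2333)
step 12: x0=(-0.1409, 0.7918) x1=(0.9507, -1.1512) x2=(1.7402, 1.3762) x3=(-0.5866, -1.4621) x4=(-1.9698, 0.2372)
step 13: x0=(-0.1681, 0.7834) x1=(0.9092, -1.1771) x2=(1.7369, 1.3722) x3=(-0.5550, -1.4503) x4=(-1.9844, 0.2410)
step 14: x0=(-0.1954, 0.7749) x1=(0.8673, -1.2031) x2=(1.7335, 1.3681) x3=(-0.5232, -1.4384) x4=(-1.9990, 0.2449)
step 15: x0=(-0.2227, 0.7663) x1=(0.8250, -1.2291) x2=(1.7300, 1.3640) x3=(-0.4910, -1.4265) x4=(-2.0134, 0.2488)
step 16: x0=(-0.2501, 0.7576) x1=(0.7819, -1.2552) x2=(1.7265, 1.3599) x3=(-0.4583, -1.4144) x4=(-2.0278, 0.2527)
step 17: x0=(-0.2775, 0.7488) x1=(0.7378, -1.2813) x2=(1.7229, 1.3558) x3=(-0.4248, -1.4022) x4=(-2.0421, 0.2565)
step 18: x0=(-0.3049, 0.7399) x1=(0.6923, -1.3076) x2=(1.7192, 1.3516) x3=(-0.3903, -1.3898) x4=(-2.0563, 0.2604)
step 19: x0=(-0.3325, 0.7310) x1=(0.6448, -1.3341) x2=(1.7155, 1.3475) x3=(-0.3542, -1.3773) x4=(-2.0705, 0.2643)
step 20: x0=(-0.3601, 0.7219) x1=(0.5956, -1.3606) x2=(1.7117, 1.3432) x3=(-0.3169, -1.3647) x4=(-2.0845, 0.2683)
step 21: x0=(-0.3879, 0.7127) x1=(0.5488, -1.3870) x2=(1.7079, 1.3390) x3=(-0.2814, -1.3521) x4=(-2.0985, 0.2722)
step 22: x0=(-0.4158, 0.7034) x1=(0.5266, -1.4145) x2=(1.7040, 1.3348) x3=(-0.2648, -1.3387) x4=(-2.1124, 0.2761)
step 23: x0=(-0.4438, 0.6940) x1=(0.5569, -1.4470) x2=(1.7001, 1.3305) x3=(-0.2884, -1.3214) x4=(-2.1261, 0.2801)
step 24: x0=(-0.4719, 0.6844) x1=(0.6013, -1.4815) x2=(1.6961, 1.3262) x3=(-0.3229, -1.3024) x4=(-2.1397, 0.2841)
step 25: x0=(-0.5003, 0.6748) x1=(0.6459, -1.5161) x2=(1.6922, 1.3219) x3=(-0.3575, -1.2834) x4=(-2.1533, 0.2881)
step 26: x0=(-0.5288, 0.6649) x1=(0.6884, -1.5502) x2=(1.6881, 1.3176) x3=(-0.3905, -1.2646) x4=(-2.1667, 0.2921)
step 27: x0=(-0.5575, 0.6549) x1=(0.7293, -1.5838) x2=(1.6841, 1.3133) x3=(-0.4223, -1.2462) x4=(-2.1799, 0.2961)
step 28: x0=(-0.5864, 0.6448) x1=(0.7690, -1.6171) x2=(1.6800, 1.3090) x3=(-0.4532, -1.2280) x4=(-2.1930, 0.3002)
step 29: x0=(-0.6156, 0.6344) x1=(0.8078, -1.6501) x2=(1.6759, 1.3046) x3=(-0.4835, -1.2099) x4=(-2.2060, 0.3043)
step 30: x0=(-0.6451, 0.6239) x1=(0.8460, -1.6829) x2=(1.6718, 1.3003) x3=(-0.5133, -1.1919) x4=(-2.2187, 0.3084)
step 31: x0=(-0.6748, 0.6131) x1=(0.8839, -1.7156) x2=(1.6676, 1.2959) x3=(-0.5429, -1.1739) x4=(-2.2313, 0.3125)
step 32: x0=(-0.7049, 0.6022) x1=(0.9215, -1.7481) x2=(1.6635, 1.2915) x3=(-0.5722, -1.1559) x4=(-2.2437, 0.3167)
step 33: x0=(-0.7354, 0.5909) x1=(0.9588, -1.7806) x2=(1.6593, 1.2871) x3=(-0.6015, -1.1379) x4=(-2.2559, 0.3209)
step 34: x0=(-0.7662, 0.5794) x1=(0.9961, -1.8130) x2=(1.6550, 1.2827) x3=(-0.6306, -1.1198) x4=(-2.2678, 0.3251)

no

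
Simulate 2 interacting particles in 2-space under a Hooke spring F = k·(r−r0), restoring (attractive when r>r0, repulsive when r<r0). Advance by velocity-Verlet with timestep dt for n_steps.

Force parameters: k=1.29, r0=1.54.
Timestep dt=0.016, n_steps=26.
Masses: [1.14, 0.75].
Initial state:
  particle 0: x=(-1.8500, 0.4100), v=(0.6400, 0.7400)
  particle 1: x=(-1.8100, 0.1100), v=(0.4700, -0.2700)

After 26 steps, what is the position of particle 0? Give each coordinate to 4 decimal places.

(-1.5898, 0.8207)

step 0: x0=(-1.8500, 0.4100) x1=(-1.8100, 0.1100)
step 1: x0=(-1.8398, 0.4220) x1=(-1.8024, 0.1054)
step 2: x0=(-1.8296, 0.4344) x1=(-1.7948, 0.1003)
step 3: x0=(-1.8195, 0.4471) x1=(-1.7872, 0.0946)
step 4: x0=(-1.8094, 0.4602) x1=(-1.7794, 0.0885)
step 5: x0=(-1.7993, 0.4736) x1=(-1.7717, 0.0818)
step 6: x0=(-1.7892, 0.4873) x1=(-1.7639, 0.0746)
step 7: x0=(-1.7792, 0.5013) x1=(-1.7560, 0.0669)
step 8: x0=(-1.7692, 0.5157) x1=(-1.7482, 0.0587)
step 9: x0=(-1.7592, 0.5304) x1=(-1.7403, 0.0501)
step 10: x0=(-1.7492, 0.5454) x1=(-1.7324, 0.0410)
step 11: x0=(-1.7392, 0.5607) x1=(-1.7245, 0.0314)
step 12: x0=(-1.7292, 0.5763) x1=(-1.7166, 0.0214)
step 13: x0=(-1.7192, 0.5921) x1=(-1.7086, 0.0110)
step 14: x0=(-1.7093, 0.6083) x1=(-1.7007, 0.0001)
step 15: x0=(-1.6993, 0.6247) x1=(-1.6928, -0.0112)
step 16: x0=(-1.6894, 0.6414) x1=(-1.6848, -0.0229)
step 17: x0=(-1.6794, 0.6583) x1=(-1.6769, -0.0349)
step 18: x0=(-1.6695, 0.6755) x1=(-1.6689, -0.0474)
step 19: x0=(-1.6595, 0.6929) x1=(-1.6610, -0.0601)
step 20: x0=(-1.6495, 0.7105) x1=(-1.6530, -0.0733)
step 21: x0=(-1.6396, 0.7284) x1=(-1.6450, -0.0868)
step 22: x0=(-1.6296, 0.7465) x1=(-1.6371, -0.1005)
step 23: x0=(-1.6197, 0.7647) x1=(-1.6292, -0.1146)
step 24: x0=(-1.6097, 0.7832) x1=(-1.6212, -0.1290)
step 25: x0=(-1.5997, 0.8019) x1=(-1.6133, -0.1437)
step 26: x0=(-1.5898, 0.8207) x1=(-1.6053, -0.1586)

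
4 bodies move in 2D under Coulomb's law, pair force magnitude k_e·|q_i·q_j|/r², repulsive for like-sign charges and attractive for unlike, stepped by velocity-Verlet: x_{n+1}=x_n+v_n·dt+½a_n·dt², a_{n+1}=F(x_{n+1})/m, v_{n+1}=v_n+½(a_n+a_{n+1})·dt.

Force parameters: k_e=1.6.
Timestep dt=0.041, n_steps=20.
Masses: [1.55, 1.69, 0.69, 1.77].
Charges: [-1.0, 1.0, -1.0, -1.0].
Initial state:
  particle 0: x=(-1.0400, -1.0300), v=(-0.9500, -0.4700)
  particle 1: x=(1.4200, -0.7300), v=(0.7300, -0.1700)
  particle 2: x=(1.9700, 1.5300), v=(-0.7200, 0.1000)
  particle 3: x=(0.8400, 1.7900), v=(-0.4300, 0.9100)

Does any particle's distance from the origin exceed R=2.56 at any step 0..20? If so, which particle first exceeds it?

yes, particle 3

step 0: x0=(-1.0400, -1.0300) x1=(1.4200, -0.7300) x2=(1.9700, 1.5300) x3=(0.8400, 1.7900)
step 1: x0=(-1.0789, -1.0494) x1=(1.4498, -0.7367) x2=(1.9419, 1.5335) x3=(0.8219, 1.8274)
step 2: x0=(-1.1177, -1.0689) x1=(1.4794, -0.7430) x2=(1.9167, 1.5357) x3=(0.8028, 1.8649)
step 3: x0=(-1.1564, -1.0885) x1=(1.5087, -0.7487) x2=(1.8942, 1.5366) x3=(0.7827, 1.9027)
step 4: x0=(-1.1950, -1.1084) x1=(1.5378, -0.7541) x2=(1.8746, 1.5360) x3=(0.7617, 1.9408)
step 5: x0=(-1.2335, -1.1283) x1=(1.5667, -0.7589) x2=(1.8576, 1.5339) x3=(0.7399, 1.9791)
step 6: x0=(-1.2720, -1.1485) x1=(1.5954, -0.7633) x2=(1.8432, 1.5302) x3=(0.7171, 2.0177)
step 7: x0=(-1.3104, -1.1687) x1=(1.6239, -0.7672) x2=(1.8313, 1.5249) x3=(0.6935, 2.0567)
step 8: x0=(-1.3488, -1.1891) x1=(1.6522, -0.7707) x2=(1.8217, 1.5180) x3=(0.6692, 2.0959)
step 9: x0=(-1.3871, -1.2097) x1=(1.6802, -0.7738) x2=(1.8143, 1.5094) x3=(0.6442, 2.1356)
step 10: x0=(-1.4254, -1.2304) x1=(1.7081, -0.7764) x2=(1.8090, 1.4992) x3=(0.6185, 2.1755)
step 11: x0=(-1.4636, -1.2512) x1=(1.7357, -0.7786) x2=(1.8057, 1.4874) x3=(0.5922, 2.2158)
step 12: x0=(-1.5018, -1.2721) x1=(1.7632, -0.7803) x2=(1.8042, 1.4739) x3=(0.5653, 2.2565)
step 13: x0=(-1.5399, -1.2932) x1=(1.7904, -0.7816) x2=(1.8043, 1.4588) x3=(0.5380, 2.2974)
step 14: x0=(-1.5780, -1.3144) x1=(1.8175, -0.7825) x2=(1.8060, 1.4422) x3=(0.5102, 2.3387)
step 15: x0=(-1.6161, -1.3357) x1=(1.8444, -0.7830) x2=(1.8092, 1.4240) x3=(0.4820, 2.3803)
step 16: x0=(-1.6542, -1.3571) x1=(1.8711, -0.7830) x2=(1.8137, 1.4043) x3=(0.4534, 2.4221)
step 17: x0=(-1.6923, -1.3786) x1=(1.8976, -0.7826) x2=(1.8195, 1.3831) x3=(0.4245, 2.4643)
step 18: x0=(-1.7303, -1.4003) x1=(1.9239, -0.7818) x2=(1.8264, 1.3604) x3=(0.3953, 2.5066)
step 19: x0=(-1.7683, -1.4221) x1=(1.9501, -0.7805) x2=(1.8345, 1.3362) x3=(0.3658, 2.5493)
step 20: x0=(-1.8063, -1.4439) x1=(1.9761, -0.7788) x2=(1.8435, 1.3106) x3=(0.3361, 2.5922)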